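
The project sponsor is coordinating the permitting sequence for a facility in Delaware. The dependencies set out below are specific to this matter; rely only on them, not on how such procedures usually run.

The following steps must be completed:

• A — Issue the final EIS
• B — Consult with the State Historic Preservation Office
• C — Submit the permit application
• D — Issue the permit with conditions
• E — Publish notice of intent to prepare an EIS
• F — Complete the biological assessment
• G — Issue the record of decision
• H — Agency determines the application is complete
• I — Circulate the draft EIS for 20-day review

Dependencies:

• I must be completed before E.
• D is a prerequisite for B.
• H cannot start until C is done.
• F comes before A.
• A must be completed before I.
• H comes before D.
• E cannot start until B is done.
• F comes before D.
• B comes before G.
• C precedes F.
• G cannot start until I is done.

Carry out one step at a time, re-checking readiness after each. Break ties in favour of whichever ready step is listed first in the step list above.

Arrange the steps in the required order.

C F A H D B I E G

C has no prerequisites → C first.
Ready: F and H. F is listed earlier → F.
A now also ready, so the ready set is {A, H}; A is listed earlier → A.
I now also ready, so the ready set is {H, I}; H is listed earlier → H.
D now also ready, so the ready set is {D, I}; D is listed earlier → D.
Ready: B and I. B is listed earlier → B.
Next only I has its prerequisites met → I.
E and G are both available; E is listed earlier → E.
G is the only step now ready → G.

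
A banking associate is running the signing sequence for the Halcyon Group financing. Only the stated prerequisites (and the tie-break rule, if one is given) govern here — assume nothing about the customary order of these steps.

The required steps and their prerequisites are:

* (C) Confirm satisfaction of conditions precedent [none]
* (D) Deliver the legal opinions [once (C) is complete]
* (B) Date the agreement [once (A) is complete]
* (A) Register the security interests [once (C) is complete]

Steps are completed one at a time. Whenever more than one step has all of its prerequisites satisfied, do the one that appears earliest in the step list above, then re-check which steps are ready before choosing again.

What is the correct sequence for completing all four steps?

Only (C) has no prerequisites, so it is first.
(D) and (A) are both available; (D) is listed earlier → (D).
(A) needed (C), now all done → (A).
(B) is the only step now ready → (B).

(C), (D), (A), (B)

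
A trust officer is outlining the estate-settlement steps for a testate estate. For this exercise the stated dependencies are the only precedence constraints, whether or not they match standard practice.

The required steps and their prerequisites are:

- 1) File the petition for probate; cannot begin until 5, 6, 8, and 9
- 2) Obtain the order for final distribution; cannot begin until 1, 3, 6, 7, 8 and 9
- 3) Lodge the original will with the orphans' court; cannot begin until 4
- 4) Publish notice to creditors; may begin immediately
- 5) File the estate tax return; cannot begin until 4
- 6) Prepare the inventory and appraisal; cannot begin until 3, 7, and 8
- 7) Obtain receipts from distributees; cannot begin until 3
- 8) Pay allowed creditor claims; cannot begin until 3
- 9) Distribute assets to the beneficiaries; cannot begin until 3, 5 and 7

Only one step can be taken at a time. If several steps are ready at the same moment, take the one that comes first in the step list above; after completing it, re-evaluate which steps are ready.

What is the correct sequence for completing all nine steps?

4 → 3 → 5 → 7 → 8 → 6 → 9 → 1 → 2

4 is the only step with nothing outstanding, so it goes first.
3 and 5 are both available; 3 is listed earlier → 3.
Ready: 5, 7 and 8. 5 is listed earlier → 5.
Ready: 7 and 8. 7 is listed earlier → 7.
8 and 9 are both available; 8 is listed earlier → 8.
Now 6 and 9 have their prerequisites met. 6 is listed earlier, so 6 next.
9 needed 3, 5 and 7, now all done → 9.
Next only 1 has its prerequisites met → 1.
2 needed 1, 3, 6, 7, 8 and 9, now all done → 2.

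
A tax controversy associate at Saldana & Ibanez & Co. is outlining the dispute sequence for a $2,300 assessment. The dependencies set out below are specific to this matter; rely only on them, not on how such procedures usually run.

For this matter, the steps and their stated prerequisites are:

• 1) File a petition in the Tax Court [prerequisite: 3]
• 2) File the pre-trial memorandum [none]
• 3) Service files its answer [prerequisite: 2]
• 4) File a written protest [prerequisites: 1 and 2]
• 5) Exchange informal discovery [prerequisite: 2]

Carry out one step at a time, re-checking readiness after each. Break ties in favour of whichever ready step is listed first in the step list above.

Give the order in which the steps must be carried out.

2 → 3 → 1 → 4 → 5

2 is the only step with nothing outstanding, so it goes first.
Ready: 3 and 5. 3 is listed earlier → 3.
1 now also ready, so the ready set is {1, 5}; 1 is listed earlier → 1.
4 now also ready, so the ready set is {4, 5}; 4 is listed earlier → 4.
5 is the only step now ready → 5.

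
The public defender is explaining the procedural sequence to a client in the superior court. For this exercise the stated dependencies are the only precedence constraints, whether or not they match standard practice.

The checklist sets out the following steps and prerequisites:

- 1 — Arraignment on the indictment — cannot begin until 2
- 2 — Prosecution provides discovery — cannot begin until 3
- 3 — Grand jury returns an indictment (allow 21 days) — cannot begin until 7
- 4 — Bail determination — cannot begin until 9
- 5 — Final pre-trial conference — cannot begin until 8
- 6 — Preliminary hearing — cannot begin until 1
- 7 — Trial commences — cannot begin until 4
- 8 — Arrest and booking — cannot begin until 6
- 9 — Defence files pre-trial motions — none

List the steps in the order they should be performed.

9, 4, 7, 3, 2, 1, 6, 8, 5

Only 9 has no prerequisites, so it is first.
Next only 4 has its prerequisites met → 4.
7 needed 4, now all done → 7.
That leaves 3 as the only ready step → 3.
2 is the only step now ready → 2.
Next only 1 has its prerequisites met → 1.
6 needed 1, now all done → 6.
8 is the only step now ready → 8.
5 needed 8, now all done → 5.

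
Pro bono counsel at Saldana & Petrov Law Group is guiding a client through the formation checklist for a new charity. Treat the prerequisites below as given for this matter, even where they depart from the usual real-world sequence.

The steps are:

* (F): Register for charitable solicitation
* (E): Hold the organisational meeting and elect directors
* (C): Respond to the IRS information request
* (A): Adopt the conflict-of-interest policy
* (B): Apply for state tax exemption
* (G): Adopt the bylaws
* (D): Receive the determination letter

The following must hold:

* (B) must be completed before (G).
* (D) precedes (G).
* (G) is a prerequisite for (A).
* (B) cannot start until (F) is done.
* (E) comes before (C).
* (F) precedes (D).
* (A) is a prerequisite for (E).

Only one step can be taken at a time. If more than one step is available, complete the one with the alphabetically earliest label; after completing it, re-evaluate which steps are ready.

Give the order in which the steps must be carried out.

(F) → (B) → (D) → (G) → (A) → (E) → (C)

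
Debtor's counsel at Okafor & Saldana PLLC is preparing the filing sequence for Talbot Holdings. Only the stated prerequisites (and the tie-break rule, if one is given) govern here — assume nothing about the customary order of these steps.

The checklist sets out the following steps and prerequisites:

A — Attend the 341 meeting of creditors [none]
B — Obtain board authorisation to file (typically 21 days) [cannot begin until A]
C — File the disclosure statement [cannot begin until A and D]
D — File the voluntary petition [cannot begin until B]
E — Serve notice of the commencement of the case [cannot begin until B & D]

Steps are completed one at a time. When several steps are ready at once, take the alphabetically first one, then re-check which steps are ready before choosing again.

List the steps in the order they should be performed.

A, B, D, C, E

Only A has no prerequisites, so it is first.
That leaves B as the only ready step → B.
D is the only step now ready → D.
Ready: C and E. C has the earlier label → C.
E needed B and D, now all done → E.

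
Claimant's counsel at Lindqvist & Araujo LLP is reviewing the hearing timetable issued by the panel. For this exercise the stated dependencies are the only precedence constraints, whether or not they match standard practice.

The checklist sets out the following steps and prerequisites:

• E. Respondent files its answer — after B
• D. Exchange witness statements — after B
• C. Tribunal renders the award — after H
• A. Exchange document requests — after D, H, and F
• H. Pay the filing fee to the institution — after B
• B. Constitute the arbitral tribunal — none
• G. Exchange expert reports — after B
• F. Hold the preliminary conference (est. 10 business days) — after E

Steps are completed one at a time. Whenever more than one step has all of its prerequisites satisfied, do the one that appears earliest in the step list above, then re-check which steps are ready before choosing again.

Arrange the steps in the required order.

B is the only step with nothing outstanding, so it goes first.
Ready: E, D, H and G. E is listed earlier → E.
D, H, G and F are all available; D is listed earlier → D.
Now H, G and F have their prerequisites met. H is listed earlier, so H next.
C, G and F are all available; C is listed earlier → C.
G and F are both available; G is listed earlier → G.
F needed E, now all done → F.
A needed D, H and F, now all done → A.

B → E → D → H → C → G → F → A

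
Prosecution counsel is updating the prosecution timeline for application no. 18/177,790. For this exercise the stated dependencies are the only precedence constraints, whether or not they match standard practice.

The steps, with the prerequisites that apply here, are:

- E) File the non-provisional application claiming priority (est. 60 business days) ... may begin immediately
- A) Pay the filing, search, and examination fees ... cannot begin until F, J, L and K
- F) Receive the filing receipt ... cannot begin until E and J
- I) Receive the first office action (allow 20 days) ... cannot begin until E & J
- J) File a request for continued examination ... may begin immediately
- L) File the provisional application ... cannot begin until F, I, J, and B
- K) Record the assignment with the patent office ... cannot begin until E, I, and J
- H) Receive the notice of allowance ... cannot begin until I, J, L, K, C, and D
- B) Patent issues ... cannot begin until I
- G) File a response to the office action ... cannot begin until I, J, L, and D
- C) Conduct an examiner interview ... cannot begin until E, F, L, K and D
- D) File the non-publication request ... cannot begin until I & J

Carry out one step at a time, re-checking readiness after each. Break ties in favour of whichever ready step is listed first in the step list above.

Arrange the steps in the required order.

Nothing is required for E and J. E is listed earlier → E first.
Next only J has its prerequisites met → J.
Now F and I have their prerequisites met. F is listed earlier, so F next.
I needed E and J, now all done → I.
Ready: K, B and D. K is listed earlier → K.
Ready: B and D. B is listed earlier → B.
L and D are both available; L is listed earlier → L.
A and D are both available; A is listed earlier → A.
D needed I and J, now all done → D.
Ready: G and C. G is listed earlier → G.
Next only C has its prerequisites met → C.
H needed I, J, L, K, C and D, now all done → H.

E → J → F → I → K → B → L → A → D → G → C → H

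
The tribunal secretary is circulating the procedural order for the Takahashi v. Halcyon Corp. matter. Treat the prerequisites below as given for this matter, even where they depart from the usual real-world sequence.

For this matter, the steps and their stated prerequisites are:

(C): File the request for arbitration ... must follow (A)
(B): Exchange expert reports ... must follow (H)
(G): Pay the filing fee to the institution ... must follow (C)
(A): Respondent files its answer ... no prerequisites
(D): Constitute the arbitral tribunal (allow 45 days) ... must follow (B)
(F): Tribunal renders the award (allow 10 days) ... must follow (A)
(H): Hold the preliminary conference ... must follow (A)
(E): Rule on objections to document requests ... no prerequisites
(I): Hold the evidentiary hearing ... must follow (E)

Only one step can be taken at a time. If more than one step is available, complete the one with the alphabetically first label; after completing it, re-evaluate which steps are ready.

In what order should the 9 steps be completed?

(A), (C), (E), (F), (G), (H), (B), (D), (I)

Nothing is required for (A) and (E). (A) has the earlier label → (A) first.
Now (C), (E), (F) and (H) have their prerequisites met. (C) has the earlier label, so (C) next.
(G) now also ready, so the ready set is {(E), (F), (G), (H)}; (E) has the earlier label → (E).
(F), (G), (H) and (I) are all available; (F) has the earlier label → (F).
(G), (H) and (I) are all available; (G) has the earlier label → (G).
Now (H) and (I) have their prerequisites met. (H) has the earlier label, so (H) next.
(B) now also ready, so the ready set is {(B), (I)}; (B) has the earlier label → (B).
(D) now also ready, so the ready set is {(D), (I)}; (D) has the earlier label → (D).
(I) is the only step now ready → (I).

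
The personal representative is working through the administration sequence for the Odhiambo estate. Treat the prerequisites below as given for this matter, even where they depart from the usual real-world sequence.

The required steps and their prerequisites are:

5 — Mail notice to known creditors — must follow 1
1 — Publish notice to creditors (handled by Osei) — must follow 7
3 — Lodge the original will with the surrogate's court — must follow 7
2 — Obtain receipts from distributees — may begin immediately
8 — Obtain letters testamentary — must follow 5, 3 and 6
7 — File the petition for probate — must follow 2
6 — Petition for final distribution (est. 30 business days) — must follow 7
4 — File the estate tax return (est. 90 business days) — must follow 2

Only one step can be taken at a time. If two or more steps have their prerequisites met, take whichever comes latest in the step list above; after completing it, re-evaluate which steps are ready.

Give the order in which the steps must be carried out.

2 → 4 → 7 → 6 → 3 → 1 → 5 → 8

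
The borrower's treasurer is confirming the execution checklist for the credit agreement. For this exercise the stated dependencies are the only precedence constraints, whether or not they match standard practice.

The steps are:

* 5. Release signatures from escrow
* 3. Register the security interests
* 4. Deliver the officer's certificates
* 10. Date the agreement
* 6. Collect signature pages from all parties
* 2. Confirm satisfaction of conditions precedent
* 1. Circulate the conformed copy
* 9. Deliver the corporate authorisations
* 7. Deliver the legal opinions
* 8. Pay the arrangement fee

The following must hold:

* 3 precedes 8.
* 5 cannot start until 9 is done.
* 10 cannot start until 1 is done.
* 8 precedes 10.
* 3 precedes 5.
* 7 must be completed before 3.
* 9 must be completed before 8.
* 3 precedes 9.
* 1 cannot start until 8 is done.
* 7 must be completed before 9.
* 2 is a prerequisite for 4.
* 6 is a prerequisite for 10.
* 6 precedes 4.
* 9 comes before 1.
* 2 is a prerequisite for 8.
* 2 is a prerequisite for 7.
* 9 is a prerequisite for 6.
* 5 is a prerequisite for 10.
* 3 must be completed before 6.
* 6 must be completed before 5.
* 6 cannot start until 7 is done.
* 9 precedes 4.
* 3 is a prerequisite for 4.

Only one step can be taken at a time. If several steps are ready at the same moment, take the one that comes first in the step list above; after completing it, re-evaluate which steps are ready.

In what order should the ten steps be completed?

2, 7, 3, 9, 6, 5, 4, 8, 1, 10

2 has no prerequisites → 2 first.
That leaves 7 as the only ready step → 7.
3 needed 7, now all done → 3.
Next only 9 has its prerequisites met → 9.
6 and 8 are both available; 6 is listed earlier → 6.
Now 5, 4 and 8 have their prerequisites met. 5 is listed earlier, so 5 next.
4 and 8 are both available; 4 is listed earlier → 4.
Next only 8 has its prerequisites met → 8.
1 needed 9 and 8, now all done → 1.
10 needed 5, 6, 1 and 8, now all done → 10.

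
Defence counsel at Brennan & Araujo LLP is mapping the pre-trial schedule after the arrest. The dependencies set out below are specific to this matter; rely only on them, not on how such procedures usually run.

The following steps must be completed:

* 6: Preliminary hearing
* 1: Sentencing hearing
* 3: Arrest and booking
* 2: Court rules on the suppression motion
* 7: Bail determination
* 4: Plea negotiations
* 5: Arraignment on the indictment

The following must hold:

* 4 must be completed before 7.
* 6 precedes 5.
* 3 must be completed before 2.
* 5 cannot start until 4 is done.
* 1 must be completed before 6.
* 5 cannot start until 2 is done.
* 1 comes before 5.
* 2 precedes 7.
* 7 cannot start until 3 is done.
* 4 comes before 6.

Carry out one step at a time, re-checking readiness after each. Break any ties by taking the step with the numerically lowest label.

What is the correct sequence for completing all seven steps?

1, 3 and 4 have no prerequisites; 1 has the earlier label, so 1 is first.
3 and 4 are both available; 3 has the earlier label → 3.
2 and 4 are both available; 2 has the earlier label → 2.
Next only 4 has its prerequisites met → 4.
Now 6 and 7 have their prerequisites met. 6 has the earlier label, so 6 next.
Now 5 and 7 have their prerequisites met. 5 has the earlier label, so 5 next.
7 needed 2, 3 and 4, now all done → 7.

1 → 3 → 2 → 4 → 6 → 5 → 7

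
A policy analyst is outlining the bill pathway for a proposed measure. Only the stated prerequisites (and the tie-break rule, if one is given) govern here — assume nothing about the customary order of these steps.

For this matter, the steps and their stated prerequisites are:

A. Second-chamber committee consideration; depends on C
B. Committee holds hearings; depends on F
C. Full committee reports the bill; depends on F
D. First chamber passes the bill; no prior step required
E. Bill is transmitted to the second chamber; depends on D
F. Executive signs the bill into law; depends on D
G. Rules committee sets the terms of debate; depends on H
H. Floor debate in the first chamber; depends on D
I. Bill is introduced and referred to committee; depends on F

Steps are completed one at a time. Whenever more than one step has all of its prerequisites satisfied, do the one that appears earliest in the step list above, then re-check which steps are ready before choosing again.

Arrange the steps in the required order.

D, E, F, B, C, A, H, G, I

D has no prerequisites → D first.
Now E, F and H have their prerequisites met. E is listed earlier, so E next.
Now F and H have their prerequisites met. F is listed earlier, so F next.
B, C and I now also ready, so the ready set is {B, C, H, I}; B is listed earlier → B.
Now C, H and I have their prerequisites met. C is listed earlier, so C next.
Now A, H and I have their prerequisites met. A is listed earlier, so A next.
Now H and I have their prerequisites met. H is listed earlier, so H next.
Ready: G and I. G is listed earlier → G.
I needed F, now all done → I.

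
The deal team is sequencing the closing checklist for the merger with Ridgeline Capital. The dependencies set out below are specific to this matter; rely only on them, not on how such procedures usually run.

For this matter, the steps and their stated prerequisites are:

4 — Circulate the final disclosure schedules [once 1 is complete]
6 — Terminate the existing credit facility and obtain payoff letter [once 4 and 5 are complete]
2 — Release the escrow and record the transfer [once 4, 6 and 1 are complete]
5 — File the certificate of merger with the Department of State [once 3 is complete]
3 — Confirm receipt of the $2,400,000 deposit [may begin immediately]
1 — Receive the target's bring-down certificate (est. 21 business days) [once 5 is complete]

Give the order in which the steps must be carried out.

3 → 5 → 1 → 4 → 6 → 2

3 is the only step with nothing outstanding, so it goes first.
5 needed 3, now all done → 5.
1 needed 5, now all done → 1.
4 is the only step now ready → 4.
6 needed 4 and 5, now all done → 6.
2 needed 4, 6 and 1, now all done → 2.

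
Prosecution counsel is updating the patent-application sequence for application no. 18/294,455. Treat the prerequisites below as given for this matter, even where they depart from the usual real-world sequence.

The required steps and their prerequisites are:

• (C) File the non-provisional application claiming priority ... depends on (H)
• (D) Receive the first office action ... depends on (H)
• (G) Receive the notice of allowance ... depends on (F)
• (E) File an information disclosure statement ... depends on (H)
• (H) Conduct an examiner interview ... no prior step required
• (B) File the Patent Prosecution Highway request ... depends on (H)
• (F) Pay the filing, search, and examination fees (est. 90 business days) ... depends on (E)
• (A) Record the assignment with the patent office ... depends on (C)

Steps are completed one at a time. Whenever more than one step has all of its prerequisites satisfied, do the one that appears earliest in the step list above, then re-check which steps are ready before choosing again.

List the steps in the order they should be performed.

(H) (C) (D) (E) (B) (F) (G) (A)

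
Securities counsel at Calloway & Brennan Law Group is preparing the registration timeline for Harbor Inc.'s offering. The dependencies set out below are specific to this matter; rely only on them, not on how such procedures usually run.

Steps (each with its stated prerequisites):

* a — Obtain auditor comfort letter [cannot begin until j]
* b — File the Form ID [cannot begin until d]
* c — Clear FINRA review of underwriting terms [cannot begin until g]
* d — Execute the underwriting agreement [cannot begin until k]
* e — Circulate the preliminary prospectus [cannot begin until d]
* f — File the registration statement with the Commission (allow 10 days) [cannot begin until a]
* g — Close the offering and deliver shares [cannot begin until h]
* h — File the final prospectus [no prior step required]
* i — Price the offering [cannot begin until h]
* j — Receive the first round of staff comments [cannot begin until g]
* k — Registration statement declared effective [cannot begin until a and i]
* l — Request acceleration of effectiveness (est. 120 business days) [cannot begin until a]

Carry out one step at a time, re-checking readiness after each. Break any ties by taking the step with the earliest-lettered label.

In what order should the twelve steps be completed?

h, g, c, i, j, a, f, k, d, b, e, l

h has no prerequisites → h first.
Ready: g and i. g has the earlier label → g.
c, i and j are all available; c has the earlier label → c.
Now i and j have their prerequisites met. i has the earlier label, so i next.
That leaves j as the only ready step → j.
That leaves a as the only ready step → a.
Ready: f, k and l. f has the earlier label → f.
Ready: k and l. k has the earlier label → k.
d now also ready, so the ready set is {d, l}; d has the earlier label → d.
Ready: b, e and l. b has the earlier label → b.
Now e and l have their prerequisites met. e has the earlier label, so e next.
That leaves l as the only ready step → l.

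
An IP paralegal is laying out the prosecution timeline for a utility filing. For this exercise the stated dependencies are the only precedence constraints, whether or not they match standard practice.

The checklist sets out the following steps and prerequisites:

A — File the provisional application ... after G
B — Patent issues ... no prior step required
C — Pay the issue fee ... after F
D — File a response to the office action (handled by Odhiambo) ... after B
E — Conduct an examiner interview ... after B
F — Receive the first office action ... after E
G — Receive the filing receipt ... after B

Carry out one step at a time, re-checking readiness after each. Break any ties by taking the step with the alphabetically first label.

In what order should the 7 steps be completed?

B, D, E, F, C, G, A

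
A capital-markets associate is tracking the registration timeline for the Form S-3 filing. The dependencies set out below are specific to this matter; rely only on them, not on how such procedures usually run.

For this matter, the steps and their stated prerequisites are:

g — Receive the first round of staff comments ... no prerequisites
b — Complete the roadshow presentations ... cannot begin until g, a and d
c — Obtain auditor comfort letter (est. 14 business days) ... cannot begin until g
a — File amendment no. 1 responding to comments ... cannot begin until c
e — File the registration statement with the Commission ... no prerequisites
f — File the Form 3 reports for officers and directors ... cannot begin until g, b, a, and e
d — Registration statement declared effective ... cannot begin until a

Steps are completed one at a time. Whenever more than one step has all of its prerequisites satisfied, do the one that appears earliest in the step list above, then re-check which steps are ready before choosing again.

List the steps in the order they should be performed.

Nothing is required for g and e. g is listed earlier → g first.
c and e are both available; c is listed earlier → c.
a now also ready, so the ready set is {a, e}; a is listed earlier → a.
d now also ready, so the ready set is {e, d}; e is listed earlier → e.
d needed a, now all done → d.
That leaves b as the only ready step → b.
Next only f has its prerequisites met → f.

g c a e d b f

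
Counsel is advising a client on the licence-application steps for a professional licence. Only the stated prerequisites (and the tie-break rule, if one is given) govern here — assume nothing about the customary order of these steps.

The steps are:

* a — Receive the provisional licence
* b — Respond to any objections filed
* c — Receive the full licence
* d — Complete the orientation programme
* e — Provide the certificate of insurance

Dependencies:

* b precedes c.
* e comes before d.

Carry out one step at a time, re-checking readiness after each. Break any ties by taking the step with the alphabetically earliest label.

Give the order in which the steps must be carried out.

a, b, c, e, d

a, b and e have no prerequisites; a has the earlier label, so a is first.
Ready: b and e. b has the earlier label → b.
c now also ready, so the ready set is {c, e}; c has the earlier label → c.
e is the only step now ready → e.
Next only d has its prerequisites met → d.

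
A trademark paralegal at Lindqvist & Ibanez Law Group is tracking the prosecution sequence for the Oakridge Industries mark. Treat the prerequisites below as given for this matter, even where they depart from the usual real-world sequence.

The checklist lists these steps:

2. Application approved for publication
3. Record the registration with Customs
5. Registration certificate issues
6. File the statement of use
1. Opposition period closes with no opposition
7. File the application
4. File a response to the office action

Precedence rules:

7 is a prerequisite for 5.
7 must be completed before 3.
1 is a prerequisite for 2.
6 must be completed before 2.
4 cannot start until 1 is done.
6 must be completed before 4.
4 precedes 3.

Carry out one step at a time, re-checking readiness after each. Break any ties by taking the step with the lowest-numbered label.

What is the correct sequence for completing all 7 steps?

1 → 6 → 2 → 4 → 7 → 3 → 5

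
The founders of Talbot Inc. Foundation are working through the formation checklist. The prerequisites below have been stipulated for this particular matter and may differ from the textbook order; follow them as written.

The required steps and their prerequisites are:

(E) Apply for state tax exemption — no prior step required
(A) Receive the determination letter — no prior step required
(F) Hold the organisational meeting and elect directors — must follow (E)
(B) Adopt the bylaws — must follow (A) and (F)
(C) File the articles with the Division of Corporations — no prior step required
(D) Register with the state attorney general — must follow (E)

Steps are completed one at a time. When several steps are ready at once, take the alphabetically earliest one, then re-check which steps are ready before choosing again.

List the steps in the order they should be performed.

Nothing is required for (A), (C) and (E). (A) has the earlier label → (A) first.
Now (C) and (E) have their prerequisites met. (C) has the earlier label, so (C) next.
(E) is the only step now ready → (E).
(D) and (F) are both available; (D) has the earlier label → (D).
That leaves (F) as the only ready step → (F).
(B) needed (A) and (F), now all done → (B).

(A), (C), (E), (D), (F), (B)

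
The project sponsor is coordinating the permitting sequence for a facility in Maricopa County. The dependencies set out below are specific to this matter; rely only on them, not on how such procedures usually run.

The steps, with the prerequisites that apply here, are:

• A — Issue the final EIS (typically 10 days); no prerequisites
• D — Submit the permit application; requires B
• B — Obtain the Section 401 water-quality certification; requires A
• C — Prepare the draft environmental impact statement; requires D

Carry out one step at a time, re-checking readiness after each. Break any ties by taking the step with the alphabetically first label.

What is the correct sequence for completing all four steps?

Only A has no prerequisites, so it is first.
B is the only step now ready → B.
D needed B, now all done → D.
That leaves C as the only ready step → C.

A → B → D → C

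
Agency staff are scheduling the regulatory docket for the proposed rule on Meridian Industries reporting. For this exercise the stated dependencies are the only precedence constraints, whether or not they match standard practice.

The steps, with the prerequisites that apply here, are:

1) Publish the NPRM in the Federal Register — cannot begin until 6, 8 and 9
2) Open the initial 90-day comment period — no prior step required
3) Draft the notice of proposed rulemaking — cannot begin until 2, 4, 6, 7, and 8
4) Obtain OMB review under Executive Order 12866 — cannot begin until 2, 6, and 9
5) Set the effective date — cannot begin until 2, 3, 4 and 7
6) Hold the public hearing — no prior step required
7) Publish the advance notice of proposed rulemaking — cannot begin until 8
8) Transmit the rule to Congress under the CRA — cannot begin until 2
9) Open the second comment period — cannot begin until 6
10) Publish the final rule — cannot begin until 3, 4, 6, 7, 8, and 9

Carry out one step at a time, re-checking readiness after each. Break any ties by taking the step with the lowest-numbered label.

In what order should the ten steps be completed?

2 and 6 have no prerequisites; 2 has the earlier label, so 2 is first.
6 and 8 are both available; 6 has the earlier label → 6.
Now 8 and 9 have their prerequisites met. 8 has the earlier label, so 8 next.
Now 7 and 9 have their prerequisites met. 7 has the earlier label, so 7 next.
9 is the only step now ready → 9.
Ready: 1 and 4. 1 has the earlier label → 1.
4 needed 2, 6 and 9, now all done → 4.
Next only 3 has its prerequisites met → 3.
5 and 10 are both available; 5 has the earlier label → 5.
10 needed 3, 4, 6, 7, 8 and 9, now all done → 10.

2, 6, 8, 7, 9, 1, 4, 3, 5, 10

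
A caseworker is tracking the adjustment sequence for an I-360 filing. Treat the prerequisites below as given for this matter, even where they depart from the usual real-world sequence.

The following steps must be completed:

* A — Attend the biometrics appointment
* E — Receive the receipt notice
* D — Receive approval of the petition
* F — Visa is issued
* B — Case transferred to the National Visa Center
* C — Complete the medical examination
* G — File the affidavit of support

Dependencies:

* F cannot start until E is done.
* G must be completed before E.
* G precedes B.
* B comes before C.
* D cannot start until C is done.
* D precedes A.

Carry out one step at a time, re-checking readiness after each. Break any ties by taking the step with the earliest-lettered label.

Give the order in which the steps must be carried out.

G is the only step with nothing outstanding, so it goes first.
Now B and E have their prerequisites met. B has the earlier label, so B next.
C now also ready, so the ready set is {C, E}; C has the earlier label → C.
D and E are both available; D has the earlier label → D.
Ready: A and E. A has the earlier label → A.
That leaves E as the only ready step → E.
F needed E, now all done → F.

G, B, C, D, A, E, F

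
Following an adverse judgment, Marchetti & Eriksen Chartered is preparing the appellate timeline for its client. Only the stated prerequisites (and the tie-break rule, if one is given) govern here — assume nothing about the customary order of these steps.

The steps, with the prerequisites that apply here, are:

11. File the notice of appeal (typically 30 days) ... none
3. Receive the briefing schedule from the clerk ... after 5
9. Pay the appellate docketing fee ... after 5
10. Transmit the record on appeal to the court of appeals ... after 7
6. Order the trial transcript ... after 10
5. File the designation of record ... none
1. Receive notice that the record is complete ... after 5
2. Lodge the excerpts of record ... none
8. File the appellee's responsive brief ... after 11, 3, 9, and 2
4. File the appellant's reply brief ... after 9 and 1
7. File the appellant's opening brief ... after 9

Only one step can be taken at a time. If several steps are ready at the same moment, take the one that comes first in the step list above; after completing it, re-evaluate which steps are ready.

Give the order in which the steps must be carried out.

Nothing is required for 11, 5 and 2. 11 is listed earlier → 11 first.
Now 5 and 2 have their prerequisites met. 5 is listed earlier, so 5 next.
Now 3, 9, 1 and 2 have their prerequisites met. 3 is listed earlier, so 3 next.
Now 9, 1 and 2 have their prerequisites met. 9 is listed earlier, so 9 next.
Ready: 1, 2 and 7. 1 is listed earlier → 1.
2, 4 and 7 are all available; 2 is listed earlier → 2.
Ready: 8, 4 and 7. 8 is listed earlier → 8.
Now 4 and 7 have their prerequisites met. 4 is listed earlier, so 4 next.
7 needed 9, now all done → 7.
Next only 10 has its prerequisites met → 10.
6 needed 10, now all done → 6.

11, 5, 3, 9, 1, 2, 8, 4, 7, 10, 6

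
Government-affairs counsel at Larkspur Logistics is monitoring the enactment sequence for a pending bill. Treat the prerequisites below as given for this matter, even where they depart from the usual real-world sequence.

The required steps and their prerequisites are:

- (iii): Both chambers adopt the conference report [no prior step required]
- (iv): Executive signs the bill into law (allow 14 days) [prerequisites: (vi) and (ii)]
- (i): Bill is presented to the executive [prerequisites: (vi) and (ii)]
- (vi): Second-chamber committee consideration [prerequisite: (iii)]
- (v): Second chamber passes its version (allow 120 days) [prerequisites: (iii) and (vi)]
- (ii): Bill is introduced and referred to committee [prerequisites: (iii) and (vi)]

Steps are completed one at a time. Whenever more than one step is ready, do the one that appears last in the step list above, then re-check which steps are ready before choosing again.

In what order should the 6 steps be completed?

(iii), (vi), (ii), (v), (i), (iv)

(iii) has no prerequisites → (iii) first.
(vi) needed (iii), now all done → (vi).
Ready: (ii) and (v). (ii) is listed later → (ii).
(i) and (iv) now also ready, so the ready set is {(v), (i), (iv)}; (v) is listed later → (v).
Now (i) and (iv) have their prerequisites met. (i) is listed later, so (i) next.
(iv) needed (ii) and (vi), now all done → (iv).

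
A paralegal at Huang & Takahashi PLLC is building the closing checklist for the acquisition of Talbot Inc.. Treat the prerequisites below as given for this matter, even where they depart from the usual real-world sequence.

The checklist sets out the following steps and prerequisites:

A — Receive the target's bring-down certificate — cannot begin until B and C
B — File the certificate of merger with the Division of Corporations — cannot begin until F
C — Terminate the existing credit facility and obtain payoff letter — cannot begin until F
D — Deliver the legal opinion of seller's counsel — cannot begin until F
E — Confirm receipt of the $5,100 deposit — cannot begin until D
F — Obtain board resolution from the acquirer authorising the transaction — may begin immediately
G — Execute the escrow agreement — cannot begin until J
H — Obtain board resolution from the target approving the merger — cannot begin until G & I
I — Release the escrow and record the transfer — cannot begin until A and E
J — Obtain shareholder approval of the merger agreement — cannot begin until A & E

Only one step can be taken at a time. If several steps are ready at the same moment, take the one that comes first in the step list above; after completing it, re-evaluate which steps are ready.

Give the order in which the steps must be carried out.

F, B, C, A, D, E, I, J, G, H

F has no prerequisites → F first.
B, C and D are all available; B is listed earlier → B.
Now C and D have their prerequisites met. C is listed earlier, so C next.
Ready: A and D. A is listed earlier → A.
D needed F, now all done → D.
E is the only step now ready → E.
Ready: I and J. I is listed earlier → I.
That leaves J as the only ready step → J.
G needed J, now all done → G.
H needed G and I, now all done → H.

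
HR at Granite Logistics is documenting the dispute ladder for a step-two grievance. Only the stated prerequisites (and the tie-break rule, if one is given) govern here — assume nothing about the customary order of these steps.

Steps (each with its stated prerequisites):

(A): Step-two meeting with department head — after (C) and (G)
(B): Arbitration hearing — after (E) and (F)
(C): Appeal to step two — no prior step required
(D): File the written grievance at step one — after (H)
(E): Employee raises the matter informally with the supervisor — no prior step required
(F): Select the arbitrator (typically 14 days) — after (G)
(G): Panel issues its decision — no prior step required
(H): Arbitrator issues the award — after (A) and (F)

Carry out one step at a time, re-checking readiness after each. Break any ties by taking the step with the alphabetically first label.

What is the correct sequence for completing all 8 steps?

(C) (E) (G) (A) (F) (B) (H) (D)

(C), (E) and (G) have no prerequisites; (C) has the earlier label, so (C) is first.
Now (E) and (G) have their prerequisites met. (E) has the earlier label, so (E) next.
Next only (G) has its prerequisites met → (G).
Now (A) and (F) have their prerequisites met. (A) has the earlier label, so (A) next.
(F) needed (G), now all done → (F).
Now (B) and (H) have their prerequisites met. (B) has the earlier label, so (B) next.
(H) is the only step now ready → (H).
Next only (D) has its prerequisites met → (D).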